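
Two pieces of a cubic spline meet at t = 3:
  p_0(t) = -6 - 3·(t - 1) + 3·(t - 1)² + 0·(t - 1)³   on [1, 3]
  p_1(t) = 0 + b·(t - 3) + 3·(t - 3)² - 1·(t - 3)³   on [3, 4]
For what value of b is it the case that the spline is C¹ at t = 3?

9

p_0'(t) = -3 + 6·(t - 1) + 0·(t - 1)², so p_0'(3) = 9. On the right, p_1'(3) = b, so b = 9.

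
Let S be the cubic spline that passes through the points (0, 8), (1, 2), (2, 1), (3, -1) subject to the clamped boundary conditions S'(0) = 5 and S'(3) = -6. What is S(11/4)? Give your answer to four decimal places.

With m_i denoting the second derivative at x_i, h_i = 1, 1, 1, and Δ_i = (y_(i+1) − y_i)/h_i = -6, -1, -2:
  1·m_0 + 4·m_1 + 1·m_2 = 6(Δ_1 - Δ_0) = 30
  1·m_1 + 4·m_2 + 1·m_3 = 6(Δ_2 - Δ_1) = -6
Clamped end conditions give two more equations: 2h_0·m_0 + h_0·m_1 = 6(Δ_0 - S'(0)) = -66 and h_2·m_2 + 2h_2·m_3 = 6(S'(3) - Δ_2) = -24.
Solving: m_0 = -638/15, m_1 = 286/15, m_2 = -56/15, m_3 = -152/15.
On [2, 3], S(x) = 1 + 14/15·(x - 2) - 28/15·(x - 2)² - 16/15·(x - 2)³.
With (x - 2) = 3/4: S(11/4) = 1/5.

0.2000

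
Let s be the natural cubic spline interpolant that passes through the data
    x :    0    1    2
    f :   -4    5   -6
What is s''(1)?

With m_i denoting the second derivative at x_i, h_i = 1, 1, and Δ_i = (y_(i+1) − y_i)/h_i = 9, -11:
  1·m_0 + 4·m_1 + 1·m_2 = 6(Δ_1 - Δ_0) = -120
Natural end conditions: m_0 = m_2 = 0.
Forward elimination and back-substitution give m_0 = 0, m_1 = -30, m_2 = 0.

-30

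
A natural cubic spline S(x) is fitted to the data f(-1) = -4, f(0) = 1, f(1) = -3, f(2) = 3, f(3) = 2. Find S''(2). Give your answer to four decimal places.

Put σ_i = S'' at the i-th knot. Here h = (1, 1, 1, 1) and Δ = (5, -4, 6, -1), so the interior equations h_(i-1)·σ_(i-1) + 2(h_(i-1)+h_i)·σ_i + h_i·σ_(i+1) = 6(Δ_i − Δ_(i-1)) read
  1·σ_0 + 4·σ_1 + 1·σ_2 = 6(Δ_1 - Δ_0) = -54
  1·σ_1 + 4·σ_2 + 1·σ_3 = 6(Δ_2 - Δ_1) = 60
  1·σ_2 + 4·σ_3 + 1·σ_4 = 6(Δ_3 - Δ_2) = -42
Natural end conditions: σ_0 = σ_4 = 0.
Solving: σ_0 = 0, σ_1 = -39/2, σ_2 = 24, σ_3 = -33/2, σ_4 = 0.

-16.5000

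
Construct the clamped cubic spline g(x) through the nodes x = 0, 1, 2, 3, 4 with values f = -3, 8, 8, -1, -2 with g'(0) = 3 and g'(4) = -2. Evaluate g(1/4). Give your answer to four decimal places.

-1.3030

Put M_i = g'' at the i-th knot. Here h = (1, 1, 1, 1) and Δ = (11, 0, -9, -1), so the interior equations h_(i-1)·M_(i-1) + 2(h_(i-1)+h_i)·M_i + h_i·M_(i+1) = 6(Δ_i − Δ_(i-1)) read
  1·M_0 + 4·M_1 + 1·M_2 = 6(Δ_1 - Δ_0) = -66
  1·M_1 + 4·M_2 + 1·M_3 = 6(Δ_2 - Δ_1) = -54
  1·M_2 + 4·M_3 + 1·M_4 = 6(Δ_3 - Δ_2) = 48
Clamped end conditions give two more equations: 2h_0·M_0 + h_0·M_1 = 6(Δ_0 - g'(0)) = 48 and h_3·M_3 + 2h_3·M_4 = 6(g'(4) - Δ_3) = -6.
Hence M_0 = 491/14, M_1 = -155/7, M_2 = -25/2, M_3 = 127/7, M_4 = -169/14.
On [0, 1], g(x) = -3 + 3·x + 491/28·x² - 267/28·x³.
With x = 1/4: g(1/4) = -2335/1792.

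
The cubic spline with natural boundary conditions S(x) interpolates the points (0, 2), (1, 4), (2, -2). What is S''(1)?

Write m_i for S''(x_i). With h_i = 1, 1 and divided differences Δ_i = 2, -6, the continuity of S' gives the tridiagonal system
  1·m_0 + 4·m_1 + 1·m_2 = 6(Δ_1 - Δ_0) = -48
Natural end conditions: m_0 = m_2 = 0.
Solving the tridiagonal system: m_0 = 0, m_1 = -12, m_2 = 0.

-12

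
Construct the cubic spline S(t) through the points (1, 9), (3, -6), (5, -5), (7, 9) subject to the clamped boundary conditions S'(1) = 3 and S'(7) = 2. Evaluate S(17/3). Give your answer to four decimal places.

0.4272

Put M_i = S'' at the i-th knot. Here h = (2, 2, 2) and Δ = (-15/2, 1/2, 7), so the interior equations h_(i-1)·M_(i-1) + 2(h_(i-1)+h_i)·M_i + h_i·M_(i+1) = 6(Δ_i − Δ_(i-1)) read
  2·M_0 + 8·M_1 + 2·M_2 = 6(Δ_1 - Δ_0) = 48
  2·M_1 + 8·M_2 + 2·M_3 = 6(Δ_2 - Δ_1) = 39
Clamped end conditions give two more equations: 2h_0·M_0 + h_0·M_1 = 6(Δ_0 - S'(1)) = -63 and h_2·M_2 + 2h_2·M_3 = 6(S'(7) - Δ_2) = -30.
Forward elimination and back-substitution give M_0 = -311/15, M_1 = 299/30, M_2 = 73/15, M_3 = -149/15.
On [5, 7], S(t) = -5 + 106/15·(t - 5) + 73/30·(t - 5)² - 37/30·(t - 5)³.
With (t - 5) = 2/3: S(17/3) = 173/405.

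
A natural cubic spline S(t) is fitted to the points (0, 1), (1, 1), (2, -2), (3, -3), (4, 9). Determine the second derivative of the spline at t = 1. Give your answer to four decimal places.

Write σ_i for S''(x_i). With h_i = 1, 1, 1, 1 and divided differences Δ_i = 0, -3, -1, 12, the continuity of S' gives the tridiagonal system
  1·σ_0 + 4·σ_1 + 1·σ_2 = 6(Δ_1 - Δ_0) = -18
  1·σ_1 + 4·σ_2 + 1·σ_3 = 6(Δ_2 - Δ_1) = 12
  1·σ_2 + 4·σ_3 + 1·σ_4 = 6(Δ_3 - Δ_2) = 78
Natural end conditions: σ_0 = σ_4 = 0.
Hence σ_0 = 0, σ_1 = -30/7, σ_2 = -6/7, σ_3 = 138/7, σ_4 = 0.

-4.2857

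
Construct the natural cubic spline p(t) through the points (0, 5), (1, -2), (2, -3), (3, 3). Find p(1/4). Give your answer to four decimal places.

2.9844

Write σ_i for p''(x_i). With h_i = 1, 1, 1 and divided differences Δ_i = -7, -1, 6, the continuity of p' gives the tridiagonal system
  1·σ_0 + 4·σ_1 + 1·σ_2 = 6(Δ_1 - Δ_0) = 36
  1·σ_1 + 4·σ_2 + 1·σ_3 = 6(Δ_2 - Δ_1) = 42
Natural end conditions: σ_0 = σ_3 = 0.
Solving the tridiagonal system: σ_0 = 0, σ_1 = 34/5, σ_2 = 44/5, σ_3 = 0.
On [0, 1], p(t) = 5 - 122/15·t + 0·t² + 17/15·t³.
With t = 1/4: p(1/4) = 191/64.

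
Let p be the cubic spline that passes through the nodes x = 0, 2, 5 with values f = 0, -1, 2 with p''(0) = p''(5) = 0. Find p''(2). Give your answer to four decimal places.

With M_i denoting the second derivative at x_i, h_i = 2, 3, and Δ_i = (y_(i+1) − y_i)/h_i = -1/2, 1:
  2·M_0 + 10·M_1 + 3·M_2 = 6(Δ_1 - Δ_0) = 9
Natural end conditions: M_0 = M_2 = 0.
Solving: M_0 = 0, M_1 = 9/10, M_2 = 0.

0.9000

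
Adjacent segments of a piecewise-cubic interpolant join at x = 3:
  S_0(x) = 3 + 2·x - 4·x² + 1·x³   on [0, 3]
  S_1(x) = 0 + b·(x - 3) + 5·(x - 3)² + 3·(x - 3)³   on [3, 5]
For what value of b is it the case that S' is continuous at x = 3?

5

S_0'(x) = 2 - 8·x + 3·x², so S_0'(3) = 5. On the right, S_1'(3) = b, so b = 5.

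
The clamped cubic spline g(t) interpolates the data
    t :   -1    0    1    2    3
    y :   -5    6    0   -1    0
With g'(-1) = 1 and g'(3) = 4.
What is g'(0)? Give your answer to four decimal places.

5.1786

Write m_i for g''(x_i). With h_i = 1, 1, 1, 1 and divided differences Δ_i = 11, -6, -1, 1, the continuity of g' gives the tridiagonal system
  1·m_0 + 4·m_1 + 1·m_2 = 6(Δ_1 - Δ_0) = -102
  1·m_1 + 4·m_2 + 1·m_3 = 6(Δ_2 - Δ_1) = 30
  1·m_2 + 4·m_3 + 1·m_4 = 6(Δ_3 - Δ_2) = 12
Clamped end conditions give two more equations: 2h_0·m_0 + h_0·m_1 = 6(Δ_0 - g'(-1)) = 60 and h_3·m_3 + 2h_3·m_4 = 6(g'(3) - Δ_3) = 18.
Forward elimination and back-substitution give m_0 = 723/14, m_1 = -303/7, m_2 = 39/2, m_3 = -33/7, m_4 = 159/14.
On [0, 1], g'(t) = b_1 + 2c_1·t + 3d_1·t² with b_1 = Δ_1 - h_1(2m_1 + m_2)/6 = 145/28, c_1 = m_1/2 = -303/14, d_1 = (m_2 - m_1)/(6h_1) = 293/28. So g'(0) = 145/28.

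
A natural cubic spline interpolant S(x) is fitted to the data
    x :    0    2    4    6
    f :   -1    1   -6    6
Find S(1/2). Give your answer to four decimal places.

0.3594

With m_i denoting the second derivative at x_i, h_i = 2, 2, 2, and Δ_i = (y_(i+1) − y_i)/h_i = 1, -7/2, 6:
  2·m_0 + 8·m_1 + 2·m_2 = 6(Δ_1 - Δ_0) = -27
  2·m_1 + 8·m_2 + 2·m_3 = 6(Δ_2 - Δ_1) = 57
Natural end conditions: m_0 = m_3 = 0.
Forward elimination and back-substitution give m_0 = 0, m_1 = -11/2, m_2 = 17/2, m_3 = 0.
On [0, 2], S(x) = -1 + 17/6·x + 0·x² - 11/24·x³.
With x = 1/2: S(1/2) = 23/64.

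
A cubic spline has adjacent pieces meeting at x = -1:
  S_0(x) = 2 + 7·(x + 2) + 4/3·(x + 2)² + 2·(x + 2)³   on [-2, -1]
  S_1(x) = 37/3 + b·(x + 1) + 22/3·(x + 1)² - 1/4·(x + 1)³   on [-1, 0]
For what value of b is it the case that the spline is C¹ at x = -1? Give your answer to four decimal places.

S_0'(x) = 7 + 8/3·(x + 2) + 6·(x + 2)², so S_0'(-1) = 47/3. On the right, S_1'(-1) = b, so b = 47/3.

15.6667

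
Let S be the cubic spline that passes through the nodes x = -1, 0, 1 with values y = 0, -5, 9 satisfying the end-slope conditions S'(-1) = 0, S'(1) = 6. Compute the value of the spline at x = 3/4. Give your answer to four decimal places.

Let σ_i = S''(x_i). Step sizes h_i = 1, 1; slopes of the chords Δ_i = (y_(i+1) - y_i)/h_i = -5, 14.
  1·σ_0 + 4·σ_1 + 1·σ_2 = 6(Δ_1 - Δ_0) = 114
Clamped end conditions give two more equations: 2h_0·σ_0 + h_0·σ_1 = 6(Δ_0 - S'(-1)) = -30 and h_1·σ_1 + 2h_1·σ_2 = 6(S'(1) - Δ_1) = -48.
Solving: σ_0 = -81/2, σ_1 = 51, σ_2 = -99/2.
On [0, 1], S(x) = -5 + 21/4·x + 51/2·x² - 67/4·x³.
With x = 3/4: S(3/4) = 1591/256.

6.2148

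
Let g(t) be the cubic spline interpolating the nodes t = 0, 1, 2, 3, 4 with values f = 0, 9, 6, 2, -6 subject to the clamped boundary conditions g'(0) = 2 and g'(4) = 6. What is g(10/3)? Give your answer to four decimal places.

Let M_i = g''(x_i). Step sizes h_i = 1, 1, 1, 1; slopes of the chords Δ_i = (y_(i+1) - y_i)/h_i = 9, -3, -4, -8.
  1·M_0 + 4·M_1 + 1·M_2 = 6(Δ_1 - Δ_0) = -72
  1·M_1 + 4·M_2 + 1·M_3 = 6(Δ_2 - Δ_1) = -6
  1·M_2 + 4·M_3 + 1·M_4 = 6(Δ_3 - Δ_2) = -24
Clamped end conditions give two more equations: 2h_0·M_0 + h_0·M_1 = 6(Δ_0 - g'(0)) = 42 and h_3·M_3 + 2h_3·M_4 = 6(g'(4) - Δ_3) = 84.
Solving: M_0 = 503/14, M_1 = -209/7, M_2 = 23/2, M_3 = -155/7, M_4 = 743/14.
On [3, 4], g(t) = 2 - 265/28·(t - 3) - 155/14·(t - 3)² + 351/28·(t - 3)³.
With (t - 3) = 1/3: g(10/3) = -121/63.

-1.9206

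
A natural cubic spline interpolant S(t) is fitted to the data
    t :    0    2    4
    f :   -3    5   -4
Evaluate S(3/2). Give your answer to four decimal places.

4.3945

With σ_i denoting the second derivative at x_i, h_i = 2, 2, and Δ_i = (y_(i+1) − y_i)/h_i = 4, -9/2:
  2·σ_0 + 8·σ_1 + 2·σ_2 = 6(Δ_1 - Δ_0) = -51
Natural end conditions: σ_0 = σ_2 = 0.
Forward elimination and back-substitution give σ_0 = 0, σ_1 = -51/8, σ_2 = 0.
On [0, 2], S(t) = -3 + 49/8·t + 0·t² - 17/32·t³.
With t = 3/2: S(3/2) = 1125/256.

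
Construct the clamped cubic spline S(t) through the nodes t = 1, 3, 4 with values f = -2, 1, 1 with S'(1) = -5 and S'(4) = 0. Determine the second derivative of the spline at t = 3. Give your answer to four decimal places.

Put M_i = S'' at the i-th knot. Here h = (2, 1) and Δ = (3/2, 0), so the interior equations h_(i-1)·M_(i-1) + 2(h_(i-1)+h_i)·M_i + h_i·M_(i+1) = 6(Δ_i − Δ_(i-1)) read
  2·M_0 + 6·M_1 + 1·M_2 = 6(Δ_1 - Δ_0) = -9
Clamped end conditions give two more equations: 2h_0·M_0 + h_0·M_1 = 6(Δ_0 - S'(1)) = 39 and h_1·M_1 + 2h_1·M_2 = 6(S'(4) - Δ_1) = 0.
Solving the tridiagonal system: M_0 = 155/12, M_1 = -19/3, M_2 = 19/6.

-6.3333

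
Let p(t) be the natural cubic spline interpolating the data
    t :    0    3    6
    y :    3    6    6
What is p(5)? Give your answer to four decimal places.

6.2222

Let σ_i = p''(x_i). Step sizes h_i = 3, 3; slopes of the chords Δ_i = (y_(i+1) - y_i)/h_i = 1, 0.
  3·σ_0 + 12·σ_1 + 3·σ_2 = 6(Δ_1 - Δ_0) = -6
Natural end conditions: σ_0 = σ_2 = 0.
Forward elimination and back-substitution give σ_0 = 0, σ_1 = -1/2, σ_2 = 0.
On [3, 6], p(t) = 6 + 1/2·(t - 3) - 1/4·(t - 3)² + 1/36·(t - 3)³.
With (t - 3) = 2: p(5) = 56/9.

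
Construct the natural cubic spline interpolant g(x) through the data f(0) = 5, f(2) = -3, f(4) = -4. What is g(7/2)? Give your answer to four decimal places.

-4.1602

Write m_i for g''(x_i). With h_i = 2, 2 and divided differences Δ_i = -4, -1/2, the continuity of g' gives the tridiagonal system
  2·m_0 + 8·m_1 + 2·m_2 = 6(Δ_1 - Δ_0) = 21
Natural end conditions: m_0 = m_2 = 0.
Solving: m_0 = 0, m_1 = 21/8, m_2 = 0.
On [2, 4], g(x) = -3 - 9/4·(x - 2) + 21/16·(x - 2)² - 7/32·(x - 2)³.
With (x - 2) = 3/2: g(7/2) = -1065/256.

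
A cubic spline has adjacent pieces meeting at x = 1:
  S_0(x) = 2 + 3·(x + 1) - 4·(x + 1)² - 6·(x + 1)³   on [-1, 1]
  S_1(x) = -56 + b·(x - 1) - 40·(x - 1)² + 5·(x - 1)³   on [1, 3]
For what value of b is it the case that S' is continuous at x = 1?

-85

S_0'(x) = 3 - 8·(x + 1) - 18·(x + 1)², so S_0'(1) = -85. On the right, S_1'(1) = b, so b = -85.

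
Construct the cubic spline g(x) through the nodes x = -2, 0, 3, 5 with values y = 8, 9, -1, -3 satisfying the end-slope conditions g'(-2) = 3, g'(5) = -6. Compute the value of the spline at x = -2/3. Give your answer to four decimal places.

9.8735

With M_i denoting the second derivative at x_i, h_i = 2, 3, 2, and Δ_i = (y_(i+1) − y_i)/h_i = 1/2, -10/3, -1:
  2·M_0 + 10·M_1 + 3·M_2 = 6(Δ_1 - Δ_0) = -23
  3·M_1 + 10·M_2 + 2·M_3 = 6(Δ_2 - Δ_1) = 14
Clamped end conditions give two more equations: 2h_0·M_0 + h_0·M_1 = 6(Δ_0 - g'(-2)) = -15 and h_2·M_2 + 2h_2·M_3 = 6(g'(5) - Δ_2) = -30.
Forward elimination and back-substitution give M_0 = -209/96, M_1 = -151/48, M_2 = 205/48, M_3 = -925/96.
On [-2, 0], g(x) = 8 + 3·(x + 2) - 209/192·(x + 2)² - 31/384·(x + 2)³.
With (x + 2) = 4/3: g(-2/3) = 3199/324.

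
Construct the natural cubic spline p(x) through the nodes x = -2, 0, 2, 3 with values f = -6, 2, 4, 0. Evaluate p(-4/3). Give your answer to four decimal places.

Put σ_i = p'' at the i-th knot. Here h = (2, 2, 1) and Δ = (4, 1, -4), so the interior equations h_(i-1)·σ_(i-1) + 2(h_(i-1)+h_i)·σ_i + h_i·σ_(i+1) = 6(Δ_i − Δ_(i-1)) read
  2·σ_0 + 8·σ_1 + 2·σ_2 = 6(Δ_1 - Δ_0) = -18
  2·σ_1 + 6·σ_2 + 1·σ_3 = 6(Δ_2 - Δ_1) = -30
Natural end conditions: σ_0 = σ_3 = 0.
Solving: σ_0 = 0, σ_1 = -12/11, σ_2 = -51/11, σ_3 = 0.
On [-2, 0], p(x) = -6 + 48/11·(x + 2) + 0·(x + 2)² - 1/11·(x + 2)³.
With (x + 2) = 2/3: p(-4/3) = -926/297.

-3.1178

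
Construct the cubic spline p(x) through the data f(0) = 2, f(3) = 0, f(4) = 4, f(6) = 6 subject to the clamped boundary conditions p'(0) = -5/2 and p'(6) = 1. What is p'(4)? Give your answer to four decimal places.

3.2143

Let M_i = p''(x_i). Step sizes h_i = 3, 1, 2; slopes of the chords Δ_i = (y_(i+1) - y_i)/h_i = -2/3, 4, 1.
  3·M_0 + 8·M_1 + 1·M_2 = 6(Δ_1 - Δ_0) = 28
  1·M_1 + 6·M_2 + 2·M_3 = 6(Δ_2 - Δ_1) = -18
Clamped end conditions give two more equations: 2h_0·M_0 + h_0·M_1 = 6(Δ_0 - p'(0)) = 11 and h_2·M_2 + 2h_2·M_3 = 6(p'(6) - Δ_2) = 0.
Solving the tridiagonal system: M_0 = -5/21, M_1 = 29/7, M_2 = -31/7, M_3 = 31/14.
On [4, 6], p'(x) = b_2 + 2c_2·(x - 4) + 3d_2·(x - 4)² with b_2 = Δ_2 - h_2(2M_2 + M_3)/6 = 45/14, c_2 = M_2/2 = -31/14, d_2 = (M_3 - M_2)/(6h_2) = 31/56. So p'(4) = 45/14.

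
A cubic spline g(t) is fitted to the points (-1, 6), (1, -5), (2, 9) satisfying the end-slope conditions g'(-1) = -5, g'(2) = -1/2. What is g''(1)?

36

Put M_i = g'' at the i-th knot. Here h = (2, 1) and Δ = (-11/2, 14), so the interior equations h_(i-1)·M_(i-1) + 2(h_(i-1)+h_i)·M_i + h_i·M_(i+1) = 6(Δ_i − Δ_(i-1)) read
  2·M_0 + 6·M_1 + 1·M_2 = 6(Δ_1 - Δ_0) = 117
Clamped end conditions give two more equations: 2h_0·M_0 + h_0·M_1 = 6(Δ_0 - g'(-1)) = -3 and h_1·M_1 + 2h_1·M_2 = 6(g'(2) - Δ_1) = -87.
Hence M_0 = -75/4, M_1 = 36, M_2 = -123/2.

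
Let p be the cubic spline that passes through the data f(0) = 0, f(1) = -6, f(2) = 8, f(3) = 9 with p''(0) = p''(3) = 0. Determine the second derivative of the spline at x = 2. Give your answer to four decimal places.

Write M_i for p''(x_i). With h_i = 1, 1, 1 and divided differences Δ_i = -6, 14, 1, the continuity of p' gives the tridiagonal system
  1·M_0 + 4·M_1 + 1·M_2 = 6(Δ_1 - Δ_0) = 120
  1·M_1 + 4·M_2 + 1·M_3 = 6(Δ_2 - Δ_1) = -78
Natural end conditions: M_0 = M_3 = 0.
Hence M_0 = 0, M_1 = 186/5, M_2 = -144/5, M_3 = 0.

-28.8000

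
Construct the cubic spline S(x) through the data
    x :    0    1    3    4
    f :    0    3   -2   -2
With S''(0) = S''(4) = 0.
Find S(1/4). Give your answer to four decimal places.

With σ_i denoting the second derivative at x_i, h_i = 1, 2, 1, and Δ_i = (y_(i+1) − y_i)/h_i = 3, -5/2, 0:
  1·σ_0 + 6·σ_1 + 2·σ_2 = 6(Δ_1 - Δ_0) = -33
  2·σ_1 + 6·σ_2 + 1·σ_3 = 6(Δ_2 - Δ_1) = 15
Natural end conditions: σ_0 = σ_3 = 0.
Solving the tridiagonal system: σ_0 = 0, σ_1 = -57/8, σ_2 = 39/8, σ_3 = 0.
On [0, 1], S(x) = 0 + 67/16·x + 0·x² - 19/16·x³.
With x = 1/4: S(1/4) = 1053/1024.

1.0283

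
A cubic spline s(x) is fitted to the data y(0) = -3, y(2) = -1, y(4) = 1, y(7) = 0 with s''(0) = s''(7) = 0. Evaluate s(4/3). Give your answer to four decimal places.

-1.7186

Let M_i = s''(x_i). Step sizes h_i = 2, 2, 3; slopes of the chords Δ_i = (y_(i+1) - y_i)/h_i = 1, 1, -1/3.
  2·M_0 + 8·M_1 + 2·M_2 = 6(Δ_1 - Δ_0) = 0
  2·M_1 + 10·M_2 + 3·M_3 = 6(Δ_2 - Δ_1) = -8
Natural end conditions: M_0 = M_3 = 0.
Solving: M_0 = 0, M_1 = 4/19, M_2 = -16/19, M_3 = 0.
On [0, 2], s(x) = -3 + 53/57·x + 0·x² + 1/57·x³.
With x = 4/3: s(4/3) = -2645/1539.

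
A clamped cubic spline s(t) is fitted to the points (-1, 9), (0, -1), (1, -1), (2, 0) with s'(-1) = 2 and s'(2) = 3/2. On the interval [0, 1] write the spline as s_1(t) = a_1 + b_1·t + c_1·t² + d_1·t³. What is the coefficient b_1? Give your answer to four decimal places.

With M_i denoting the second derivative at x_i, h_i = 1, 1, 1, and Δ_i = (y_(i+1) − y_i)/h_i = -10, 0, 1:
  1·M_0 + 4·M_1 + 1·M_2 = 6(Δ_1 - Δ_0) = 60
  1·M_1 + 4·M_2 + 1·M_3 = 6(Δ_2 - Δ_1) = 6
Clamped end conditions give two more equations: 2h_0·M_0 + h_0·M_1 = 6(Δ_0 - s'(-1)) = -72 and h_2·M_2 + 2h_2·M_3 = 6(s'(2) - Δ_2) = 3.
Hence M_0 = -761/15, M_1 = 442/15, M_2 = -107/15, M_3 = 76/15.
On [0, 1], with s_1(t) = a_1 + b_1·t + c_1·t² + d_1·t³: c_1 = M_1/2 = 221/15, d_1 = (M_2 - M_1)/(6h_1) = -61/10, b_1 = Δ_1 - h_1(2M_1 + M_2)/6 = -259/30.

-8.6333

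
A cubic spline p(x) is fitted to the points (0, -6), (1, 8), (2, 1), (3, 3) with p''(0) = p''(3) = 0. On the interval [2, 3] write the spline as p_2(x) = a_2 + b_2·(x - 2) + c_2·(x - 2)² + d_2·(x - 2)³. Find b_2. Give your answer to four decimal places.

Write M_i for p''(x_i). With h_i = 1, 1, 1 and divided differences Δ_i = 14, -7, 2, the continuity of p' gives the tridiagonal system
  1·M_0 + 4·M_1 + 1·M_2 = 6(Δ_1 - Δ_0) = -126
  1·M_1 + 4·M_2 + 1·M_3 = 6(Δ_2 - Δ_1) = 54
Natural end conditions: M_0 = M_3 = 0.
Solving: M_0 = 0, M_1 = -186/5, M_2 = 114/5, M_3 = 0.
On [2, 3], with p_2(x) = a_2 + b_2·(x - 2) + c_2·(x - 2)² + d_2·(x - 2)³: c_2 = M_2/2 = 57/5, d_2 = (M_3 - M_2)/(6h_2) = -19/5, b_2 = Δ_2 - h_2(2M_2 + M_3)/6 = -28/5.

-5.6000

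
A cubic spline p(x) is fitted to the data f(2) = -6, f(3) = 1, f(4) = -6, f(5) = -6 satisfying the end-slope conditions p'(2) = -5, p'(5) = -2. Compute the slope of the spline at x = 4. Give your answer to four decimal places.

Write σ_i for p''(x_i). With h_i = 1, 1, 1 and divided differences Δ_i = 7, -7, 0, the continuity of p' gives the tridiagonal system
  1·σ_0 + 4·σ_1 + 1·σ_2 = 6(Δ_1 - Δ_0) = -84
  1·σ_1 + 4·σ_2 + 1·σ_3 = 6(Δ_2 - Δ_1) = 42
Clamped end conditions give two more equations: 2h_0·σ_0 + h_0·σ_1 = 6(Δ_0 - p'(2)) = 72 and h_2·σ_2 + 2h_2·σ_3 = 6(p'(5) - Δ_2) = -12.
Hence σ_0 = 284/5, σ_1 = -208/5, σ_2 = 128/5, σ_3 = -94/5.
On [4, 5], p'(x) = b_2 + 2c_2·(x - 4) + 3d_2·(x - 4)² with b_2 = Δ_2 - h_2(2σ_2 + σ_3)/6 = -27/5, c_2 = σ_2/2 = 64/5, d_2 = (σ_3 - σ_2)/(6h_2) = -37/5. So p'(4) = -27/5.

-5.4000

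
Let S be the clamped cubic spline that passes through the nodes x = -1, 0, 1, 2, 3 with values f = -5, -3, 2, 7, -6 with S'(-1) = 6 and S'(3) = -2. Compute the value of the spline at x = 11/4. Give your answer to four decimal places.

-4.0516

Let M_i = S''(x_i). Step sizes h_i = 1, 1, 1, 1; slopes of the chords Δ_i = (y_(i+1) - y_i)/h_i = 2, 5, 5, -13.
  1·M_0 + 4·M_1 + 1·M_2 = 6(Δ_1 - Δ_0) = 18
  1·M_1 + 4·M_2 + 1·M_3 = 6(Δ_2 - Δ_1) = 0
  1·M_2 + 4·M_3 + 1·M_4 = 6(Δ_3 - Δ_2) = -108
Clamped end conditions give two more equations: 2h_0·M_0 + h_0·M_1 = 6(Δ_0 - S'(-1)) = -24 and h_3·M_3 + 2h_3·M_4 = 6(S'(3) - Δ_3) = 66.
Solving: M_0 = -419/28, M_1 = 83/14, M_2 = 37/4, M_3 = -601/14, M_4 = 1525/28.
On [2, 3], S(x) = 7 - 435/56·(x - 2) - 601/28·(x - 2)² + 909/56·(x - 2)³.
With (x - 2) = 3/4: S(11/4) = -14521/3584.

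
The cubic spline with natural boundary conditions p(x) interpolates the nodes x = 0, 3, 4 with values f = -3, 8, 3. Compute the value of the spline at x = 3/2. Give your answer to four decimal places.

Let σ_i = p''(x_i). Step sizes h_i = 3, 1; slopes of the chords Δ_i = (y_(i+1) - y_i)/h_i = 11/3, -5.
  3·σ_0 + 8·σ_1 + 1·σ_2 = 6(Δ_1 - Δ_0) = -52
Natural end conditions: σ_0 = σ_2 = 0.
Forward elimination and back-substitution give σ_0 = 0, σ_1 = -13/2, σ_2 = 0.
On [0, 3], p(x) = -3 + 83/12·x + 0·x² - 13/36·x³.
With x = 3/2: p(3/2) = 197/32.

6.1563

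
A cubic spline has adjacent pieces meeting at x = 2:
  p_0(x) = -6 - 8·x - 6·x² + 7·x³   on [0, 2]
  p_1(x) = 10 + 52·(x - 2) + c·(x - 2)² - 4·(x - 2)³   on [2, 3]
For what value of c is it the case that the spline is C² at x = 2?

36

p_0''(x) = -12 + 42·x, so p_0''(2) = 72. On the right, p_1''(2) = 2c, so c = 36.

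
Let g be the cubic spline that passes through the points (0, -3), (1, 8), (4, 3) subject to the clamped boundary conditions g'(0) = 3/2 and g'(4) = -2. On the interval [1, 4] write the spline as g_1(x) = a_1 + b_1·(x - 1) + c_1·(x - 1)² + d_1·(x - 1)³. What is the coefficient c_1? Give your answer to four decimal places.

-8.6250

Write M_i for g''(x_i). With h_i = 1, 3 and divided differences Δ_i = 11, -5/3, the continuity of g' gives the tridiagonal system
  1·M_0 + 8·M_1 + 3·M_2 = 6(Δ_1 - Δ_0) = -76
Clamped end conditions give two more equations: 2h_0·M_0 + h_0·M_1 = 6(Δ_0 - g'(0)) = 57 and h_1·M_1 + 2h_1·M_2 = 6(g'(4) - Δ_1) = -2.
Solving the tridiagonal system: M_0 = 297/8, M_1 = -69/4, M_2 = 199/24.
On [1, 4], with g_1(x) = a_1 + b_1·(x - 1) + c_1·(x - 1)² + d_1·(x - 1)³: c_1 = M_1/2 = -69/8, d_1 = (M_2 - M_1)/(6h_1) = 613/432, b_1 = Δ_1 - h_1(2M_1 + M_2)/6 = 183/16.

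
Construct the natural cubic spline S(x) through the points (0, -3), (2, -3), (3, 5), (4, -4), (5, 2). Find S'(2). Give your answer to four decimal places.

9.4419

With M_i denoting the second derivative at x_i, h_i = 2, 1, 1, 1, and Δ_i = (y_(i+1) − y_i)/h_i = 0, 8, -9, 6:
  2·M_0 + 6·M_1 + 1·M_2 = 6(Δ_1 - Δ_0) = 48
  1·M_1 + 4·M_2 + 1·M_3 = 6(Δ_2 - Δ_1) = -102
  1·M_2 + 4·M_3 + 1·M_4 = 6(Δ_3 - Δ_2) = 90
Natural end conditions: M_0 = M_4 = 0.
Hence M_0 = 0, M_1 = 609/43, M_2 = -1590/43, M_3 = 1365/43, M_4 = 0.
On [2, 3], S'(x) = b_1 + 2c_1·(x - 2) + 3d_1·(x - 2)² with b_1 = Δ_1 - h_1(2M_1 + M_2)/6 = 406/43, c_1 = M_1/2 = 609/86, d_1 = (M_2 - M_1)/(6h_1) = -733/86. So S'(2) = 406/43.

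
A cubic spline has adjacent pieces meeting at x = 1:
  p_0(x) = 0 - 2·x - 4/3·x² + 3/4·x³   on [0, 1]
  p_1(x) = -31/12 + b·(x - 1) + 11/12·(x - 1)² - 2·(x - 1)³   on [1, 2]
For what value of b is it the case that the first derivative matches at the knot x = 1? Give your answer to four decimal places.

p_0'(x) = -2 - 8/3·x + 9/4·x², so p_0'(1) = -29/12. On the right, p_1'(1) = b, so b = -29/12.

-2.4167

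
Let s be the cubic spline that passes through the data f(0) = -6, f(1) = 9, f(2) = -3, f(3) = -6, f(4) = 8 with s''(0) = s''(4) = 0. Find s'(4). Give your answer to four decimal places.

Write M_i for s''(x_i). With h_i = 1, 1, 1, 1 and divided differences Δ_i = 15, -12, -3, 14, the continuity of s' gives the tridiagonal system
  1·M_0 + 4·M_1 + 1·M_2 = 6(Δ_1 - Δ_0) = -162
  1·M_1 + 4·M_2 + 1·M_3 = 6(Δ_2 - Δ_1) = 54
  1·M_2 + 4·M_3 + 1·M_4 = 6(Δ_3 - Δ_2) = 102
Natural end conditions: M_0 = M_4 = 0.
Forward elimination and back-substitution give M_0 = 0, M_1 = -318/7, M_2 = 138/7, M_3 = 144/7, M_4 = 0.
On [3, 4], s'(x) = b_3 + 2c_3·(x - 3) + 3d_3·(x - 3)² with b_3 = Δ_3 - h_3(2M_3 + M_4)/6 = 50/7, c_3 = M_3/2 = 72/7, d_3 = (M_4 - M_3)/(6h_3) = -24/7. So s'(4) = 122/7.

17.4286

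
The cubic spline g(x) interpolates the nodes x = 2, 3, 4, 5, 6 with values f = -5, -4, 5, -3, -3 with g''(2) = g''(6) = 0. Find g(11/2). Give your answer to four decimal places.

Let m_i = g''(x_i). Step sizes h_i = 1, 1, 1, 1; slopes of the chords Δ_i = (y_(i+1) - y_i)/h_i = 1, 9, -8, 0.
  1·m_0 + 4·m_1 + 1·m_2 = 6(Δ_1 - Δ_0) = 48
  1·m_1 + 4·m_2 + 1·m_3 = 6(Δ_2 - Δ_1) = -102
  1·m_2 + 4·m_3 + 1·m_4 = 6(Δ_3 - Δ_2) = 48
Natural end conditions: m_0 = m_4 = 0.
Forward elimination and back-substitution give m_0 = 0, m_1 = 21, m_2 = -36, m_3 = 21, m_4 = 0.
On [5, 6], g(x) = -3 - 7·(x - 5) + 21/2·(x - 5)² - 7/2·(x - 5)³.
With (x - 5) = 1/2: g(11/2) = -69/16.

-4.3125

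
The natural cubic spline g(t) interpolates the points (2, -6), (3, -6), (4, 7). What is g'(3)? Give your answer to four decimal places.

6.5000

With M_i denoting the second derivative at x_i, h_i = 1, 1, and Δ_i = (y_(i+1) − y_i)/h_i = 0, 13:
  1·M_0 + 4·M_1 + 1·M_2 = 6(Δ_1 - Δ_0) = 78
Natural end conditions: M_0 = M_2 = 0.
Hence M_0 = 0, M_1 = 39/2, M_2 = 0.
On [3, 4], g'(t) = b_1 + 2c_1·(t - 3) + 3d_1·(t - 3)² with b_1 = Δ_1 - h_1(2M_1 + M_2)/6 = 13/2, c_1 = M_1/2 = 39/4, d_1 = (M_2 - M_1)/(6h_1) = -13/4. So g'(3) = 13/2.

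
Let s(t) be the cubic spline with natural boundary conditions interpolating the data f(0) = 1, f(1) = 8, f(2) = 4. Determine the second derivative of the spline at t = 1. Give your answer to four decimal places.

Write M_i for s''(x_i). With h_i = 1, 1 and divided differences Δ_i = 7, -4, the continuity of s' gives the tridiagonal system
  1·M_0 + 4·M_1 + 1·M_2 = 6(Δ_1 - Δ_0) = -66
Natural end conditions: M_0 = M_2 = 0.
Forward elimination and back-substitution give M_0 = 0, M_1 = -33/2, M_2 = 0.

-16.5000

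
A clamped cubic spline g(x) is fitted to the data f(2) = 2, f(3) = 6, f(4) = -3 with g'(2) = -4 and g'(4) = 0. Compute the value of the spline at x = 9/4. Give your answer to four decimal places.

With M_i denoting the second derivative at x_i, h_i = 1, 1, and Δ_i = (y_(i+1) − y_i)/h_i = 4, -9:
  1·M_0 + 4·M_1 + 1·M_2 = 6(Δ_1 - Δ_0) = -78
Clamped end conditions give two more equations: 2h_0·M_0 + h_0·M_1 = 6(Δ_0 - g'(2)) = 48 and h_1·M_1 + 2h_1·M_2 = 6(g'(4) - Δ_1) = 54.
Solving the tridiagonal system: M_0 = 91/2, M_1 = -43, M_2 = 97/2.
On [2, 3], g(x) = 2 - 4·(x - 2) + 91/4·(x - 2)² - 59/4·(x - 2)³.
With (x - 2) = 1/4: g(9/4) = 561/256.

2.1914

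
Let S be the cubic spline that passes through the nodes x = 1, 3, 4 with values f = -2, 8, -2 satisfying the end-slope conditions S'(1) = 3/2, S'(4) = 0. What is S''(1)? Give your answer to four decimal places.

With σ_i denoting the second derivative at x_i, h_i = 2, 1, and Δ_i = (y_(i+1) − y_i)/h_i = 5, -10:
  2·σ_0 + 6·σ_1 + 1·σ_2 = 6(Δ_1 - Δ_0) = -90
Clamped end conditions give two more equations: 2h_0·σ_0 + h_0·σ_1 = 6(Δ_0 - S'(1)) = 21 and h_1·σ_1 + 2h_1·σ_2 = 6(S'(4) - Δ_1) = 60.
Forward elimination and back-substitution give σ_0 = 79/4, σ_1 = -29, σ_2 = 89/2.

19.7500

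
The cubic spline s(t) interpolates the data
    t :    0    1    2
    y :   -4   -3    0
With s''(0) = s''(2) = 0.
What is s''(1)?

Put M_i = s'' at the i-th knot. Here h = (1, 1) and Δ = (1, 3), so the interior equations h_(i-1)·M_(i-1) + 2(h_(i-1)+h_i)·M_i + h_i·M_(i+1) = 6(Δ_i − Δ_(i-1)) read
  1·M_0 + 4·M_1 + 1·M_2 = 6(Δ_1 - Δ_0) = 12
Natural end conditions: M_0 = M_2 = 0.
Forward elimination and back-substitution give M_0 = 0, M_1 = 3, M_2 = 0.

3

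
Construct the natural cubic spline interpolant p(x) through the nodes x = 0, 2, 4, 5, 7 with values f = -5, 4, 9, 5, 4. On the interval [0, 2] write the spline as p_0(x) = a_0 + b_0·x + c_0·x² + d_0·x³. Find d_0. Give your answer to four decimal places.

0.0293

Let m_i = p''(x_i). Step sizes h_i = 2, 2, 1, 2; slopes of the chords Δ_i = (y_(i+1) - y_i)/h_i = 9/2, 5/2, -4, -1/2.
  2·m_0 + 8·m_1 + 2·m_2 = 6(Δ_1 - Δ_0) = -12
  2·m_1 + 6·m_2 + 1·m_3 = 6(Δ_2 - Δ_1) = -39
  1·m_2 + 6·m_3 + 2·m_4 = 6(Δ_3 - Δ_2) = 21
Natural end conditions: m_0 = m_4 = 0.
Solving the tridiagonal system: m_0 = 0, m_1 = 45/128, m_2 = -237/32, m_3 = 303/64, m_4 = 0.
On [0, 2], with p_0(x) = a_0 + b_0·x + c_0·x² + d_0·x³: c_0 = m_0/2 = 0, d_0 = (m_1 - m_0)/(6h_0) = 15/512, b_0 = Δ_0 - h_0(2m_0 + m_1)/6 = 561/128.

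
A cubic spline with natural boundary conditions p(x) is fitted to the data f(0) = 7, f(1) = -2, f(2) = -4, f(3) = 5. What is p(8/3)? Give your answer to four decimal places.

With M_i denoting the second derivative at x_i, h_i = 1, 1, 1, and Δ_i = (y_(i+1) − y_i)/h_i = -9, -2, 9:
  1·M_0 + 4·M_1 + 1·M_2 = 6(Δ_1 - Δ_0) = 42
  1·M_1 + 4·M_2 + 1·M_3 = 6(Δ_2 - Δ_1) = 66
Natural end conditions: M_0 = M_3 = 0.
Solving: M_0 = 0, M_1 = 34/5, M_2 = 74/5, M_3 = 0.
On [2, 3], p(x) = -4 + 61/15·(x - 2) + 37/5·(x - 2)² - 37/15·(x - 2)³.
With (x - 2) = 2/3: p(8/3) = 514/405.

1.2691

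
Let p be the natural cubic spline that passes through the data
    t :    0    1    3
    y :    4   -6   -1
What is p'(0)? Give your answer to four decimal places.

-12.0833

Put M_i = p'' at the i-th knot. Here h = (1, 2) and Δ = (-10, 5/2), so the interior equations h_(i-1)·M_(i-1) + 2(h_(i-1)+h_i)·M_i + h_i·M_(i+1) = 6(Δ_i − Δ_(i-1)) read
  1·M_0 + 6·M_1 + 2·M_2 = 6(Δ_1 - Δ_0) = 75
Natural end conditions: M_0 = M_2 = 0.
Solving: M_0 = 0, M_1 = 25/2, M_2 = 0.
On [0, 1], p'(t) = b_0 + 2c_0·t + 3d_0·t² with b_0 = Δ_0 - h_0(2M_0 + M_1)/6 = -145/12, c_0 = M_0/2 = 0, d_0 = (M_1 - M_0)/(6h_0) = 25/12. So p'(0) = -145/12.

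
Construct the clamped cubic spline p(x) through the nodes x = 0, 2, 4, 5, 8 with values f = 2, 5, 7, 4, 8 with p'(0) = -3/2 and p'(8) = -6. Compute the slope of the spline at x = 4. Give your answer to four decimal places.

Write m_i for p''(x_i). With h_i = 2, 2, 1, 3 and divided differences Δ_i = 3/2, 1, -3, 4/3, the continuity of p' gives the tridiagonal system
  2·m_0 + 8·m_1 + 2·m_2 = 6(Δ_1 - Δ_0) = -3
  2·m_1 + 6·m_2 + 1·m_3 = 6(Δ_2 - Δ_1) = -24
  1·m_2 + 8·m_3 + 3·m_4 = 6(Δ_3 - Δ_2) = 26
Clamped end conditions give two more equations: 2h_0·m_0 + h_0·m_1 = 6(Δ_0 - p'(0)) = 18 and h_3·m_3 + 2h_3·m_4 = 6(p'(8) - Δ_3) = -44.
Hence m_0 = 23/5, m_1 = -1/5, m_2 = -53/10, m_3 = 41/5, m_4 = -343/30.
On [4, 5], p'(x) = b_2 + 2c_2·(x - 4) + 3d_2·(x - 4)² with b_2 = Δ_2 - h_2(2m_2 + m_3)/6 = -13/5, c_2 = m_2/2 = -53/20, d_2 = (m_3 - m_2)/(6h_2) = 9/4. So p'(4) = -13/5.

-2.6000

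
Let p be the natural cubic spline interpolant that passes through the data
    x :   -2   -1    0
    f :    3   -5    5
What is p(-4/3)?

With σ_i denoting the second derivative at x_i, h_i = 1, 1, and Δ_i = (y_(i+1) − y_i)/h_i = -8, 10:
  1·σ_0 + 4·σ_1 + 1·σ_2 = 6(Δ_1 - Δ_0) = 108
Natural end conditions: σ_0 = σ_2 = 0.
Solving: σ_0 = 0, σ_1 = 27, σ_2 = 0.
On [-2, -1], p(x) = 3 - 25/2·(x + 2) + 0·(x + 2)² + 9/2·(x + 2)³.
With (x + 2) = 2/3: p(-4/3) = -4.

-4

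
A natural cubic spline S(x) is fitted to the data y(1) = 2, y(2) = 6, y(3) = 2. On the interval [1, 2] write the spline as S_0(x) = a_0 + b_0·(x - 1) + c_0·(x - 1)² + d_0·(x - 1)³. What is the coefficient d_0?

With M_i denoting the second derivative at x_i, h_i = 1, 1, and Δ_i = (y_(i+1) − y_i)/h_i = 4, -4:
  1·M_0 + 4·M_1 + 1·M_2 = 6(Δ_1 - Δ_0) = -48
Natural end conditions: M_0 = M_2 = 0.
Hence M_0 = 0, M_1 = -12, M_2 = 0.
On [1, 2], with S_0(x) = a_0 + b_0·(x - 1) + c_0·(x - 1)² + d_0·(x - 1)³: c_0 = M_0/2 = 0, d_0 = (M_1 - M_0)/(6h_0) = -2, b_0 = Δ_0 - h_0(2M_0 + M_1)/6 = 6.

-2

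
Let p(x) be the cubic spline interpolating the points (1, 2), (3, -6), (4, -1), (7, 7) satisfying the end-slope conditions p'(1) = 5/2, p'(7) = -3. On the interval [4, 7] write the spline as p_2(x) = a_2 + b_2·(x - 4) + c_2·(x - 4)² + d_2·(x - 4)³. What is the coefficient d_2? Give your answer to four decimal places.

Let M_i = p''(x_i). Step sizes h_i = 2, 1, 3; slopes of the chords Δ_i = (y_(i+1) - y_i)/h_i = -4, 5, 8/3.
  2·M_0 + 6·M_1 + 1·M_2 = 6(Δ_1 - Δ_0) = 54
  1·M_1 + 8·M_2 + 3·M_3 = 6(Δ_2 - Δ_1) = -14
Clamped end conditions give two more equations: 2h_0·M_0 + h_0·M_1 = 6(Δ_0 - p'(1)) = -39 and h_2·M_2 + 2h_2·M_3 = 6(p'(7) - Δ_2) = -34.
Forward elimination and back-substitution give M_0 = -121/7, M_1 = 211/14, M_2 = -13/7, M_3 = -199/42.
On [4, 7], with p_2(x) = a_2 + b_2·(x - 4) + c_2·(x - 4)² + d_2·(x - 4)³: c_2 = M_2/2 = -13/14, d_2 = (M_3 - M_2)/(6h_2) = -121/756, b_2 = Δ_2 - h_2(2M_2 + M_3)/6 = 193/28.

-0.1601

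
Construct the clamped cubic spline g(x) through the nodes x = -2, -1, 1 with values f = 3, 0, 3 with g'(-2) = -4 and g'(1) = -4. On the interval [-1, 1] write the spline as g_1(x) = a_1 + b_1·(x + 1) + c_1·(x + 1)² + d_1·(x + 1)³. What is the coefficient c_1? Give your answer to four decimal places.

Write M_i for g''(x_i). With h_i = 1, 2 and divided differences Δ_i = -3, 3/2, the continuity of g' gives the tridiagonal system
  1·M_0 + 6·M_1 + 2·M_2 = 6(Δ_1 - Δ_0) = 27
Clamped end conditions give two more equations: 2h_0·M_0 + h_0·M_1 = 6(Δ_0 - g'(-2)) = 6 and h_1·M_1 + 2h_1·M_2 = 6(g'(1) - Δ_1) = -33.
Forward elimination and back-substitution give M_0 = -3/2, M_1 = 9, M_2 = -51/4.
On [-1, 1], with g_1(x) = a_1 + b_1·(x + 1) + c_1·(x + 1)² + d_1·(x + 1)³: c_1 = M_1/2 = 9/2, d_1 = (M_2 - M_1)/(6h_1) = -29/16, b_1 = Δ_1 - h_1(2M_1 + M_2)/6 = -1/4.

4.5000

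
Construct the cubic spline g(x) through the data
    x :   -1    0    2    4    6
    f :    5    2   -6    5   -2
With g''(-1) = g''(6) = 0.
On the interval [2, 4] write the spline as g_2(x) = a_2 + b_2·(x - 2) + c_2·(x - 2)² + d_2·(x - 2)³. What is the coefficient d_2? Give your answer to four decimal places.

-1.6677

Write σ_i for g''(x_i). With h_i = 1, 2, 2, 2 and divided differences Δ_i = -3, -4, 11/2, -7/2, the continuity of g' gives the tridiagonal system
  1·σ_0 + 6·σ_1 + 2·σ_2 = 6(Δ_1 - Δ_0) = -6
  2·σ_1 + 8·σ_2 + 2·σ_3 = 6(Δ_2 - Δ_1) = 57
  2·σ_2 + 8·σ_3 + 2·σ_4 = 6(Δ_3 - Δ_2) = -54
Natural end conditions: σ_0 = σ_4 = 0.
Hence σ_0 = 0, σ_1 = -186/41, σ_2 = 435/41, σ_3 = -771/82, σ_4 = 0.
On [2, 4], with g_2(x) = a_2 + b_2·(x - 2) + c_2·(x - 2)² + d_2·(x - 2)³: c_2 = σ_2/2 = 435/82, d_2 = (σ_3 - σ_2)/(6h_2) = -547/328, b_2 = Δ_2 - h_2(2σ_2 + σ_3)/6 = 64/41.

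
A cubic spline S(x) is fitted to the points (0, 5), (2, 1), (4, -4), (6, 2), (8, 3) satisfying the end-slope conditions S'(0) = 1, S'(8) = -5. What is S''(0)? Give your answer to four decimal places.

-4.2857

Write σ_i for S''(x_i). With h_i = 2, 2, 2, 2 and divided differences Δ_i = -2, -5/2, 3, 1/2, the continuity of S' gives the tridiagonal system
  2·σ_0 + 8·σ_1 + 2·σ_2 = 6(Δ_1 - Δ_0) = -3
  2·σ_1 + 8·σ_2 + 2·σ_3 = 6(Δ_2 - Δ_1) = 33
  2·σ_2 + 8·σ_3 + 2·σ_4 = 6(Δ_3 - Δ_2) = -15
Clamped end conditions give two more equations: 2h_0·σ_0 + h_0·σ_1 = 6(Δ_0 - S'(0)) = -18 and h_3·σ_3 + 2h_3·σ_4 = 6(S'(8) - Δ_3) = -33.
Hence σ_0 = -30/7, σ_1 = -3/7, σ_2 = 9/2, σ_3 = -15/14, σ_4 = -54/7.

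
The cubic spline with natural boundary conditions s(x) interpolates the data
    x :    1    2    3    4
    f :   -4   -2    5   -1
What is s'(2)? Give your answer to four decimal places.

Write m_i for s''(x_i). With h_i = 1, 1, 1 and divided differences Δ_i = 2, 7, -6, the continuity of s' gives the tridiagonal system
  1·m_0 + 4·m_1 + 1·m_2 = 6(Δ_1 - Δ_0) = 30
  1·m_1 + 4·m_2 + 1·m_3 = 6(Δ_2 - Δ_1) = -78
Natural end conditions: m_0 = m_3 = 0.
Solving: m_0 = 0, m_1 = 66/5, m_2 = -114/5, m_3 = 0.
On [2, 3], s'(x) = b_1 + 2c_1·(x - 2) + 3d_1·(x - 2)² with b_1 = Δ_1 - h_1(2m_1 + m_2)/6 = 32/5, c_1 = m_1/2 = 33/5, d_1 = (m_2 - m_1)/(6h_1) = -6. So s'(2) = 32/5.

6.4000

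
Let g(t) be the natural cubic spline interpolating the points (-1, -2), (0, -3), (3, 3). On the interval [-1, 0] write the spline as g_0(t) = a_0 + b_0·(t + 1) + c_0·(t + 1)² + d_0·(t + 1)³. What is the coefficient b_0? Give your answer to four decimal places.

-1.3750

Write σ_i for g''(x_i). With h_i = 1, 3 and divided differences Δ_i = -1, 2, the continuity of g' gives the tridiagonal system
  1·σ_0 + 8·σ_1 + 3·σ_2 = 6(Δ_1 - Δ_0) = 18
Natural end conditions: σ_0 = σ_2 = 0.
Forward elimination and back-substitution give σ_0 = 0, σ_1 = 9/4, σ_2 = 0.
On [-1, 0], with g_0(t) = a_0 + b_0·(t + 1) + c_0·(t + 1)² + d_0·(t + 1)³: c_0 = σ_0/2 = 0, d_0 = (σ_1 - σ_0)/(6h_0) = 3/8, b_0 = Δ_0 - h_0(2σ_0 + σ_1)/6 = -11/8.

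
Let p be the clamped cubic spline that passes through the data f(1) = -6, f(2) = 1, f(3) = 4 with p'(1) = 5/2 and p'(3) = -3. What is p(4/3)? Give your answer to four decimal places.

Write m_i for p''(x_i). With h_i = 1, 1 and divided differences Δ_i = 7, 3, the continuity of p' gives the tridiagonal system
  1·m_0 + 4·m_1 + 1·m_2 = 6(Δ_1 - Δ_0) = -24
Clamped end conditions give two more equations: 2h_0·m_0 + h_0·m_1 = 6(Δ_0 - p'(1)) = 27 and h_1·m_1 + 2h_1·m_2 = 6(p'(3) - Δ_1) = -36.
Solving the tridiagonal system: m_0 = 67/4, m_1 = -13/2, m_2 = -59/4.
On [1, 2], p(x) = -6 + 5/2·(x - 1) + 67/8·(x - 1)² - 31/8·(x - 1)³.
With (x - 1) = 1/3: p(4/3) = -473/108.

-4.3796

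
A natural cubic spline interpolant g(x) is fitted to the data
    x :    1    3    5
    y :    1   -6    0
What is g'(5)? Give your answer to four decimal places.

4.6250

Let M_i = g''(x_i). Step sizes h_i = 2, 2; slopes of the chords Δ_i = (y_(i+1) - y_i)/h_i = -7/2, 3.
  2·M_0 + 8·M_1 + 2·M_2 = 6(Δ_1 - Δ_0) = 39
Natural end conditions: M_0 = M_2 = 0.
Forward elimination and back-substitution give M_0 = 0, M_1 = 39/8, M_2 = 0.
On [3, 5], g'(x) = b_1 + 2c_1·(x - 3) + 3d_1·(x - 3)² with b_1 = Δ_1 - h_1(2M_1 + M_2)/6 = -1/4, c_1 = M_1/2 = 39/16, d_1 = (M_2 - M_1)/(6h_1) = -13/32. So g'(5) = 37/8.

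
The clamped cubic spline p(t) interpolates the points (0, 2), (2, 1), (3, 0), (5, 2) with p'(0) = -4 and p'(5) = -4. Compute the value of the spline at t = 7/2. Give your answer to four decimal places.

Write m_i for p''(x_i). With h_i = 2, 1, 2 and divided differences Δ_i = -1/2, -1, 1, the continuity of p' gives the tridiagonal system
  2·m_0 + 6·m_1 + 1·m_2 = 6(Δ_1 - Δ_0) = -3
  1·m_1 + 6·m_2 + 2·m_3 = 6(Δ_2 - Δ_1) = 12
Clamped end conditions give two more equations: 2h_0·m_0 + h_0·m_1 = 6(Δ_0 - p'(0)) = 21 and h_2·m_2 + 2h_2·m_3 = 6(p'(5) - Δ_2) = -30.
Solving: m_0 = 231/32, m_1 = -63/16, m_2 = 99/16, m_3 = -339/32.
On [3, 5], p(t) = 0 + 13/32·(t - 3) + 99/32·(t - 3)² - 179/128·(t - 3)³.
With (t - 3) = 1/2: p(7/2) = 821/1024.

0.8018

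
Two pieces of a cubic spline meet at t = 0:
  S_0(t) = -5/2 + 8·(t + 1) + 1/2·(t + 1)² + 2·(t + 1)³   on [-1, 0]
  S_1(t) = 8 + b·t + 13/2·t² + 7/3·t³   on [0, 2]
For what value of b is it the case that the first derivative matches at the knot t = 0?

15

S_0'(t) = 8 + 1·(t + 1) + 6·(t + 1)², so S_0'(0) = 15. On the right, S_1'(0) = b, so b = 15.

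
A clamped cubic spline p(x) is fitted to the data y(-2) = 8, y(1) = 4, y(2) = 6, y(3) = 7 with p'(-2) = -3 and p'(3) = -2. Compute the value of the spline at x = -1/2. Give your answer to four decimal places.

4.4224

Write M_i for p''(x_i). With h_i = 3, 1, 1 and divided differences Δ_i = -4/3, 2, 1, the continuity of p' gives the tridiagonal system
  3·M_0 + 8·M_1 + 1·M_2 = 6(Δ_1 - Δ_0) = 20
  1·M_1 + 4·M_2 + 1·M_3 = 6(Δ_2 - Δ_1) = -6
Clamped end conditions give two more equations: 2h_0·M_0 + h_0·M_1 = 6(Δ_0 - p'(-2)) = 10 and h_2·M_2 + 2h_2·M_3 = 6(p'(3) - Δ_2) = -18.
Hence M_0 = 46/87, M_1 = 66/29, M_2 = 6/29, M_3 = -264/29.
On [-2, 1], p(x) = 8 - 3·(x + 2) + 23/87·(x + 2)² + 76/783·(x + 2)³.
With (x + 2) = 3/2: p(-1/2) = 513/116.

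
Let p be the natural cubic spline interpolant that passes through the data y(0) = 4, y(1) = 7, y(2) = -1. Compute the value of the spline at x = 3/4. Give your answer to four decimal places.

7.1523

With σ_i denoting the second derivative at x_i, h_i = 1, 1, and Δ_i = (y_(i+1) − y_i)/h_i = 3, -8:
  1·σ_0 + 4·σ_1 + 1·σ_2 = 6(Δ_1 - Δ_0) = -66
Natural end conditions: σ_0 = σ_2 = 0.
Hence σ_0 = 0, σ_1 = -33/2, σ_2 = 0.
On [0, 1], p(x) = 4 + 23/4·x + 0·x² - 11/4·x³.
With x = 3/4: p(3/4) = 1831/256.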